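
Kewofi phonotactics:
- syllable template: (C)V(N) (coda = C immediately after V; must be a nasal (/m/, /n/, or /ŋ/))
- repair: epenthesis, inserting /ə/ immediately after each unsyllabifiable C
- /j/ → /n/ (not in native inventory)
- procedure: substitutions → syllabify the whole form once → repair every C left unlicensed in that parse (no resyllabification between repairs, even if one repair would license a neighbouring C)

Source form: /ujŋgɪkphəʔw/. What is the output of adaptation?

unŋəgɪkəpəhəʔəwə

Substitution: /j/ → /n/, giving /unŋgɪkphəʔw/.
Syllabifying with onset maximization leaves /ŋ/, /k/, /p/, /ʔ/, /w/ stranded (only a nasal (/m/, /n/, or /ŋ/) is licensed in coda position; onsets are limited to one consonant).
Each unlicensed consonant becomes the onset of a new syllable: /ŋ/ → /ŋə/, /k/ → /kə/, /p/ → /pə/, /ʔ/ → /ʔə/, /w/ → /wə/.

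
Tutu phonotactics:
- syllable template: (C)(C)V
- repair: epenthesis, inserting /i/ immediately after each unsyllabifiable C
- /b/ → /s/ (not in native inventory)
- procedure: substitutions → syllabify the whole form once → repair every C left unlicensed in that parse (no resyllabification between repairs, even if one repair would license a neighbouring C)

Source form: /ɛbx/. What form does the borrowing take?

ɛsixi

Substitution: /b/ → /s/, giving /ɛsx/.
The consonants /s/, /x/ cannot be parsed into a legal (C)(C)V syllable (no codas are permitted; onsets may contain at most 2 consonants).
Inserting the epenthetic vowel yields /s/ → /si/, /x/ → /xi/.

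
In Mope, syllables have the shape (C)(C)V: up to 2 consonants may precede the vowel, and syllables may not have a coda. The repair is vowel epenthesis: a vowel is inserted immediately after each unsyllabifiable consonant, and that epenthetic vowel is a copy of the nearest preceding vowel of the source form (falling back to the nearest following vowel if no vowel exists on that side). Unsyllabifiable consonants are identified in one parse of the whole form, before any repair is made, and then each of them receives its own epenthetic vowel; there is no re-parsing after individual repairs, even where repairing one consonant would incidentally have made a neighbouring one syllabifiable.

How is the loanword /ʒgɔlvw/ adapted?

Under (C)(C)V, the unsyllabifiable consonants are /l/, /v/, /w/ (no codas are permitted; onsets may contain at most 2 consonants).
Each unlicensed consonant becomes the onset of a new syllable: /l/ → /lɔ/, /v/ → /vɔ/, /w/ → /wɔ/.

ʒgɔlɔvɔwɔ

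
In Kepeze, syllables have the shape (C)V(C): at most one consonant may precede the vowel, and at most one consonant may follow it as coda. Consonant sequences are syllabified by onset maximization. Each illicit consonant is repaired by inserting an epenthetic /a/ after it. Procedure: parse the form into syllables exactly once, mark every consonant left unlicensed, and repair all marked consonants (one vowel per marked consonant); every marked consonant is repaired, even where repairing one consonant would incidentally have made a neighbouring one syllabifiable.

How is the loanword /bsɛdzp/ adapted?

Under (C)V(C), the unsyllabifiable consonants are /b/, /z/, /p/ (at most one coda consonant is licensed; onsets are limited to one consonant).
Each unlicensed consonant becomes the onset of a new syllable: /b/ → /ba/, /z/ → /za/, /p/ → /pa/.

basɛdzapa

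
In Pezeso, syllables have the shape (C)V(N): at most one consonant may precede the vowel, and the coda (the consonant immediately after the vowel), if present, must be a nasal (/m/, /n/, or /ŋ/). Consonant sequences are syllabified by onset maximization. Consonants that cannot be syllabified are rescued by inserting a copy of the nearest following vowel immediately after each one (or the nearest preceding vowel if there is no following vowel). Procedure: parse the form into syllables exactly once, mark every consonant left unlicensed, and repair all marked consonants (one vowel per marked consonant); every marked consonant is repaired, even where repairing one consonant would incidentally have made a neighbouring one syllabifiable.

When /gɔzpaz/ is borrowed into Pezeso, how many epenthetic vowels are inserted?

2

The unsyllabifiable consonants are /z/, /z/; each receives one epenthetic vowel.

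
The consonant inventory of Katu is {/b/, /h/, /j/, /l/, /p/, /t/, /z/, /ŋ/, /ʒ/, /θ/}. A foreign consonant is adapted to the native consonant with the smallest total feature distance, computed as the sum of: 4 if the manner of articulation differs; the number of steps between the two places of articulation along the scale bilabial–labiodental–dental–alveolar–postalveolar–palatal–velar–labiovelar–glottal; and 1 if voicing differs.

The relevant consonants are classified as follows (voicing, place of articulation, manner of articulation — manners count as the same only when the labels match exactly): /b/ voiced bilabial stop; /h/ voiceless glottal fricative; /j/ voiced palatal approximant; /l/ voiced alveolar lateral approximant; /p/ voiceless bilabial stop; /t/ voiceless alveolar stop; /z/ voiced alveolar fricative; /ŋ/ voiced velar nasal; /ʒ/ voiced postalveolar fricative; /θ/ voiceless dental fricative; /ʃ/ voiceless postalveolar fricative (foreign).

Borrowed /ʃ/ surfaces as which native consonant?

ʒ

/ʒ/ is closest: same manner (fricative), place distance 0 (postalveolar→postalveolar), voicing differs (+1); total 1. Next closest is /z/ at distance 2.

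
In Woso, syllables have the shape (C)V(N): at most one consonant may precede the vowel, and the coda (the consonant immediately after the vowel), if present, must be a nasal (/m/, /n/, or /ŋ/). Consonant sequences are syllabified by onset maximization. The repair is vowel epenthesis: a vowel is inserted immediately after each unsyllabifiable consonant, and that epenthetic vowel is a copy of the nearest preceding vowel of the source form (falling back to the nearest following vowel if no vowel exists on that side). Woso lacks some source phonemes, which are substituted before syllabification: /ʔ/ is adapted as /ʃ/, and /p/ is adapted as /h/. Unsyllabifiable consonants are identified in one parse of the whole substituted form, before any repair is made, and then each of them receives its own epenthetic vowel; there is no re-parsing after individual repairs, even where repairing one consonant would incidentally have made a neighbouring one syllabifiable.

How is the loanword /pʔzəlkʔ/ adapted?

Substitution: /p/ → /h/, /ʔ/ → /ʃ/, giving /hʃzəlkʃ/.
Under (C)V(N), the unsyllabifiable consonants are /h/, /ʃ/, /l/, /k/, /ʃ/ (only a nasal (/m/, /n/, or /ŋ/) is licensed in coda position; onsets are limited to one consonant).
Inserting the epenthetic vowel yields /h/ → /hə/, /ʃ/ → /ʃə/, /l/ → /lə/, /k/ → /kə/, /ʃ/ → /ʃə/.

həʃəzələkəʃə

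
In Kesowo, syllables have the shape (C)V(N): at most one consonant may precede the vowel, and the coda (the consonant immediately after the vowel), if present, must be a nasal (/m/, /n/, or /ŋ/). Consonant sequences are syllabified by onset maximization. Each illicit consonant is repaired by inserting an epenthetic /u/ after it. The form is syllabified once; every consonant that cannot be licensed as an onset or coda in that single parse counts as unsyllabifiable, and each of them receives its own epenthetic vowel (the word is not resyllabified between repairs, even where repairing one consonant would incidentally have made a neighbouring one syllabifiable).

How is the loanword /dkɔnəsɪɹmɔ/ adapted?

The consonants /d/, /ɹ/ cannot be parsed into a legal (C)V(N) syllable (only a nasal (/m/, /n/, or /ŋ/) is licensed in coda position; onsets are limited to one consonant).
Each unlicensed consonant becomes the onset of a new syllable: /d/ → /du/, /ɹ/ → /ɹu/.

dukɔnəsɪɹumɔ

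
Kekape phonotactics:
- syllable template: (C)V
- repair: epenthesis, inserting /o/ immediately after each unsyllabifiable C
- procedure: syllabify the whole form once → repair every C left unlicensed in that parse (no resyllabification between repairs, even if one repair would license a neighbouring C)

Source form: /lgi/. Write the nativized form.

Syllabifying with onset maximization leaves /l/ stranded (no codas are permitted; onsets are limited to one consonant).
Each unlicensed consonant becomes the onset of a new syllable: /l/ → /lo/.

logi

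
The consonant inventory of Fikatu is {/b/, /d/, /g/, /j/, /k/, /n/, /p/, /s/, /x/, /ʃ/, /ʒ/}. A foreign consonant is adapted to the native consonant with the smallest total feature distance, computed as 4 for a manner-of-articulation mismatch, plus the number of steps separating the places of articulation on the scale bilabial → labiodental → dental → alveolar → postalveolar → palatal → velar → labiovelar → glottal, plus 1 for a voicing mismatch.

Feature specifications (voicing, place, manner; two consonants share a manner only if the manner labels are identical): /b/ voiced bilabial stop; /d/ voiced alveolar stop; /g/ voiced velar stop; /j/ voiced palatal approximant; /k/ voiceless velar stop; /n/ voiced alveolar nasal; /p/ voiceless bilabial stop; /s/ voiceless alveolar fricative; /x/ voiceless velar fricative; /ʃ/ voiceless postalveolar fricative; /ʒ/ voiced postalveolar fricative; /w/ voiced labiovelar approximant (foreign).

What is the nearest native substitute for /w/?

j

/j/ is closest: same manner (approximant), place distance 2 (labiovelar→palatal), same voicing; total 2. Next closest is /g/ at distance 5.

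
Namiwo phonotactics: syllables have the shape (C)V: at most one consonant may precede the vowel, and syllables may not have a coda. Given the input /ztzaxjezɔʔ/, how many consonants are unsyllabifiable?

4

The consonants /z/, /t/, /x/, /ʔ/ cannot be parsed into a legal (C)V syllable (no codas are permitted; onsets are limited to one consonant).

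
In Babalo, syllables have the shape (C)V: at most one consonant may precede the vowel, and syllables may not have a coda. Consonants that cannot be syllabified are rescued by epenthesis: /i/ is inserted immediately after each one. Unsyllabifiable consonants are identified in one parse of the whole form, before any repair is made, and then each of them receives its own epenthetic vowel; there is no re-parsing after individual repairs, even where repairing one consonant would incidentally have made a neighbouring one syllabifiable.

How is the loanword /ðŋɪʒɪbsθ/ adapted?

ðiŋɪʒɪbisiθi

The consonants /ð/, /b/, /s/, /θ/ cannot be parsed into a legal (C)V syllable (no codas are permitted; onsets are limited to one consonant).
Each unlicensed consonant becomes the onset of a new syllable: /ð/ → /ði/, /b/ → /bi/, /s/ → /si/, /θ/ → /θi/.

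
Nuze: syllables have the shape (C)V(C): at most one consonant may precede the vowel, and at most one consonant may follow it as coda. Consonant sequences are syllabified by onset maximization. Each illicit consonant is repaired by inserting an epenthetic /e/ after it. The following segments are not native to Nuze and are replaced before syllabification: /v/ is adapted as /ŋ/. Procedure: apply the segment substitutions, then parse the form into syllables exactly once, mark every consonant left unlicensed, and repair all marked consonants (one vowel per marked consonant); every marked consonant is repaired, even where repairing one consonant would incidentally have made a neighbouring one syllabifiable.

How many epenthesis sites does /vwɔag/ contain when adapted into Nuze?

After substitution the input is /ŋwɔag/.
The unsyllabifiable consonants are /ŋ/; each receives one epenthetic vowel.

1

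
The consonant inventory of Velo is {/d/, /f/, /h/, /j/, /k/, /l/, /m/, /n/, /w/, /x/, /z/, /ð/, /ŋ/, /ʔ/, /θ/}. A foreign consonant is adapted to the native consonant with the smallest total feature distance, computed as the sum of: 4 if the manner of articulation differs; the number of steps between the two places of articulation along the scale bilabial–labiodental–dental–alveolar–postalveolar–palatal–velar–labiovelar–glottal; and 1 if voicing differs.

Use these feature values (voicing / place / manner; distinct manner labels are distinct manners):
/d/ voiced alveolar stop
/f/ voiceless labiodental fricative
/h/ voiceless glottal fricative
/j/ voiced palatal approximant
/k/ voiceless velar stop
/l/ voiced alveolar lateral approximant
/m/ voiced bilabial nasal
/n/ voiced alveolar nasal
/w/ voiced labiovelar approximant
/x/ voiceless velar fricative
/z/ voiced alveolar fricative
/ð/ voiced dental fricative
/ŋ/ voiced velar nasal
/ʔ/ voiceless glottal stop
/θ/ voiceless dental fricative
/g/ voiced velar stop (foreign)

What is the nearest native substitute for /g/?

/k/ is closest: same manner (stop), place distance 0 (velar→velar), voicing differs (+1); total 1. Next closest is /d/ at distance 3.

k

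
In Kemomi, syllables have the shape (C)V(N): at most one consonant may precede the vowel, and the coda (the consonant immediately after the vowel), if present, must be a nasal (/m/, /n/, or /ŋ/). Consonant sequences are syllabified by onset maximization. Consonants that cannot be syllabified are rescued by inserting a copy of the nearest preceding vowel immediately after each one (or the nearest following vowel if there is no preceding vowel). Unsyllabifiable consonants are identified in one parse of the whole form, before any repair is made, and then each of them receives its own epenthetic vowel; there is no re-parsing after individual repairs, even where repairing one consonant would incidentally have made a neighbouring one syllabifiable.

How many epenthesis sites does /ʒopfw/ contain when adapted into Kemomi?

3

The unsyllabifiable consonants are /p/, /f/, /w/; each receives one epenthetic vowel.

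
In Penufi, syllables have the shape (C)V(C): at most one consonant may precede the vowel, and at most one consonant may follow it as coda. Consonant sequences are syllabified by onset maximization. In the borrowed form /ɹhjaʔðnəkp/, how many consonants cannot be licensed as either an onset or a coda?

4

The consonants /ɹ/, /h/, /ð/, /p/ cannot be parsed into a legal (C)V(C) syllable (at most one coda consonant is licensed; onsets are limited to one consonant).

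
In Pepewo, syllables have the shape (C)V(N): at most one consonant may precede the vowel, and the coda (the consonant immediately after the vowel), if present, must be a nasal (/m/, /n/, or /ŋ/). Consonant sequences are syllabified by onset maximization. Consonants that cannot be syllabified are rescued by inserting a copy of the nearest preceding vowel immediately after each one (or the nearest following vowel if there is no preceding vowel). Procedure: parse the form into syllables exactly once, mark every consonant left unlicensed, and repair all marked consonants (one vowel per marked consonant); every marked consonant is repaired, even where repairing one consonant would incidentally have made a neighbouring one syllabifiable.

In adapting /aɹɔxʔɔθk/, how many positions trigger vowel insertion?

3

The unsyllabifiable consonants are /x/, /θ/, /k/; each receives one epenthetic vowel.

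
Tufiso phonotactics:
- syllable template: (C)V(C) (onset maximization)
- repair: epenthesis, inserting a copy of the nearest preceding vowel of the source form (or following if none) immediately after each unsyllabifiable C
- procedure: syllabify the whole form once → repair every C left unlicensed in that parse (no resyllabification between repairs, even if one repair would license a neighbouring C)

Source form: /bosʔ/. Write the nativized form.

Syllabifying with onset maximization leaves /ʔ/ stranded (at most one coda consonant is licensed; onsets are limited to one consonant).
Epenthesis after each stranded consonant: /ʔ/ → /ʔo/.

bosʔo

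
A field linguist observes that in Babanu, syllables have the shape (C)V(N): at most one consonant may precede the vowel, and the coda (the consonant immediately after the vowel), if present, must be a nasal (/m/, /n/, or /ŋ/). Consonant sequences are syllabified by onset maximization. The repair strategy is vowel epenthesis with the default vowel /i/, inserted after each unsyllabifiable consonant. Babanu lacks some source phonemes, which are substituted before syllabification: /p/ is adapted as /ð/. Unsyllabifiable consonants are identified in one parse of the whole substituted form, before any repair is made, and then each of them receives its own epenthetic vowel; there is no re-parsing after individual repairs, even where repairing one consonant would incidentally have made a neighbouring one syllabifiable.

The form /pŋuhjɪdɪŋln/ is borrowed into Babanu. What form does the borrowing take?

ðiŋuhijɪdɪŋlini

Substitution: /p/ → /ð/, giving /ðŋuhjɪdɪŋln/.
Under (C)V(N), the unsyllabifiable consonants are /ð/, /h/, /l/, /n/ (only a nasal (/m/, /n/, or /ŋ/) is licensed in coda position; onsets are limited to one consonant).
Each unlicensed consonant becomes the onset of a new syllable: /ð/ → /ði/, /h/ → /hi/, /l/ → /li/, /n/ → /ni/.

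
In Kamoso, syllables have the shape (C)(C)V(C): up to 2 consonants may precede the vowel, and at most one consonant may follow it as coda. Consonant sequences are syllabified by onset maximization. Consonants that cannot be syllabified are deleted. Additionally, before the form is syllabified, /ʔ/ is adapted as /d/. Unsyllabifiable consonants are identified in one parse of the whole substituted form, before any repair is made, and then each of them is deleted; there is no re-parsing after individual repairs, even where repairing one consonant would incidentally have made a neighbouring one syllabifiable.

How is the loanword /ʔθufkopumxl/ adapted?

Substitution: /ʔ/ → /d/, giving /dθufkopumxl/.
Under (C)(C)V(C), the unsyllabifiable consonants are /x/, /l/ (at most one coda consonant is licensed; onsets may contain at most 2 consonants).
Deletion applies to /x/, /l/.

dθufkopum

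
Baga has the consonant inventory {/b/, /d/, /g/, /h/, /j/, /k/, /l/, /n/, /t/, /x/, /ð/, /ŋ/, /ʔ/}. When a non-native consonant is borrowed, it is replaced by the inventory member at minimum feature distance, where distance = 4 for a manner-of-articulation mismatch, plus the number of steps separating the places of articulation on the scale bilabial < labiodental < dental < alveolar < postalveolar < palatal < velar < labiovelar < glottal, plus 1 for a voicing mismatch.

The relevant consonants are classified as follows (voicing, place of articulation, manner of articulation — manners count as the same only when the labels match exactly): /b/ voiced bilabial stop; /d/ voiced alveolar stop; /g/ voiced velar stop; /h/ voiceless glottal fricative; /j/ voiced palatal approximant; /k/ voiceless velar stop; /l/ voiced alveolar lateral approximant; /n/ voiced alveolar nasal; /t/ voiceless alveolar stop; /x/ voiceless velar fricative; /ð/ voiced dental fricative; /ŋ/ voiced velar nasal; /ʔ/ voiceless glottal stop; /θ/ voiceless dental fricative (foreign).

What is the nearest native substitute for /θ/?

ð

/ð/ is closest: same manner (fricative), place distance 0 (dental→dental), voicing differs (+1); total 1. Next closest is /x/ at distance 4.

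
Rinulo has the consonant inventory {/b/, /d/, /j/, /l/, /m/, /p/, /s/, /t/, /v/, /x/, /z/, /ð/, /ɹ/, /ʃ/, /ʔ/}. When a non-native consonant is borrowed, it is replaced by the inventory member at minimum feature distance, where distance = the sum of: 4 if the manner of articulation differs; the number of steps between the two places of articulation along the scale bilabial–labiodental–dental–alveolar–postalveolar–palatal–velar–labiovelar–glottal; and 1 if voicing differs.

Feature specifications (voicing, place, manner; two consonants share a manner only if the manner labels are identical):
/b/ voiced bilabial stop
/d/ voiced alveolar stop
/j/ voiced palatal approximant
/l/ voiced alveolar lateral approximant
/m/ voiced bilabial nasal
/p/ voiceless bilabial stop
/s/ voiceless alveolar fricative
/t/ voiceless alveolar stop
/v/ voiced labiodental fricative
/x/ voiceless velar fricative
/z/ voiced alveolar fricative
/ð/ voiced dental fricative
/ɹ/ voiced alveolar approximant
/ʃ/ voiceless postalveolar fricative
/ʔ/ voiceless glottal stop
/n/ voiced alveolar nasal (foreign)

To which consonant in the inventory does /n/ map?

m

/m/ is closest: same manner (nasal), place distance 3 (alveolar→bilabial), same voicing; total 3. Next closest is /d/ at distance 4.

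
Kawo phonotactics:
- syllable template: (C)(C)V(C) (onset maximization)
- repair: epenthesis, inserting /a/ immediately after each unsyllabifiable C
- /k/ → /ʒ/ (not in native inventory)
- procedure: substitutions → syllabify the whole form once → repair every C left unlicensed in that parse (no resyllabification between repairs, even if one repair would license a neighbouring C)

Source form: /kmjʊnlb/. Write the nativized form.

ʒamjʊnlaba

Substitution: /k/ → /ʒ/, giving /ʒmjʊnlb/.
Syllabifying with onset maximization leaves /ʒ/, /l/, /b/ stranded (at most one coda consonant is licensed; onsets may contain at most 2 consonants).
Inserting the epenthetic vowel yields /ʒ/ → /ʒa/, /l/ → /la/, /b/ → /ba/.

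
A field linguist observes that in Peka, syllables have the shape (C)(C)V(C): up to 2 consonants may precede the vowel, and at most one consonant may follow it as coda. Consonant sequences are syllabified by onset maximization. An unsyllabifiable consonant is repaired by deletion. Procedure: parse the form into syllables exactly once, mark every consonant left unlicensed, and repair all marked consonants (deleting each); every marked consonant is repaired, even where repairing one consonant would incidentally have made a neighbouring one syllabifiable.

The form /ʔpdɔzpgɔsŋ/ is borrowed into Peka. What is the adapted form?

pdɔzpgɔs

The consonants /ʔ/, /ŋ/ cannot be parsed into a legal (C)(C)V(C) syllable (at most one coda consonant is licensed; onsets may contain at most 2 consonants).
Deleting the stranded consonants removes /ʔ/, /ŋ/.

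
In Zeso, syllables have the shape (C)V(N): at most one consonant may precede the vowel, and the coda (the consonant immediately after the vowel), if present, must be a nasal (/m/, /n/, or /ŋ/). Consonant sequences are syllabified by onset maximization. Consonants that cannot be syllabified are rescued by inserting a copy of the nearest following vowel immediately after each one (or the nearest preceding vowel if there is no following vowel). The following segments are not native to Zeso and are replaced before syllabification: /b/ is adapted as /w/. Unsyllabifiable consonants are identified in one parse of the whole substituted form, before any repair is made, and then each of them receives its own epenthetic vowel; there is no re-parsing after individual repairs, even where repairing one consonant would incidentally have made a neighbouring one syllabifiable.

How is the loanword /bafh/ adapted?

wafaha

Substitution: /b/ → /w/, giving /wafh/.
Syllabifying with onset maximization leaves /f/, /h/ stranded (only a nasal (/m/, /n/, or /ŋ/) is licensed in coda position; onsets are limited to one consonant).
Epenthesis after each stranded consonant: /f/ → /fa/, /h/ → /ha/.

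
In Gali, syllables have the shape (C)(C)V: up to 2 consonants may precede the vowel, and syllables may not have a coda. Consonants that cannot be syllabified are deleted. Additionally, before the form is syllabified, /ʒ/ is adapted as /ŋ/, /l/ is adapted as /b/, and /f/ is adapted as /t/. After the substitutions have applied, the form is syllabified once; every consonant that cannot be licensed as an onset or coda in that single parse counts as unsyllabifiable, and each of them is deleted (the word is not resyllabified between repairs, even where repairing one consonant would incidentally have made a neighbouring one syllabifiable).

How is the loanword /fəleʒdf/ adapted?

Substitution: /f/ → /t/, /l/ → /b/, /ʒ/ → /ŋ/, giving /təbeŋdt/.
Syllabifying with onset maximization leaves /ŋ/, /d/, /t/ stranded (no codas are permitted; onsets may contain at most 2 consonants).
Each unlicensed consonant is deleted: /ŋ/, /d/, /t/.

təbe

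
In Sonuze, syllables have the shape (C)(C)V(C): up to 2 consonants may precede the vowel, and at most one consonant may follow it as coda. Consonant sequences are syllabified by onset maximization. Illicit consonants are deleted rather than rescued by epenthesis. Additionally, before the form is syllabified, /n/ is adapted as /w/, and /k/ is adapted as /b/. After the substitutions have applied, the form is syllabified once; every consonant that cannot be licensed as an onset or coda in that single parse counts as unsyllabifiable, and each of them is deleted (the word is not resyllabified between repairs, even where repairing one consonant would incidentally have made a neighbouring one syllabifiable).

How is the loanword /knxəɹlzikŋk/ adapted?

wxəɹlzib

Substitution: /k/ → /b/, /n/ → /w/, giving /bwxəɹlzibŋb/.
The consonants /b/, /ŋ/, /b/ cannot be parsed into a legal (C)(C)V(C) syllable (at most one coda consonant is licensed; onsets may contain at most 2 consonants).
Each unlicensed consonant is deleted: /b/, /ŋ/, /b/.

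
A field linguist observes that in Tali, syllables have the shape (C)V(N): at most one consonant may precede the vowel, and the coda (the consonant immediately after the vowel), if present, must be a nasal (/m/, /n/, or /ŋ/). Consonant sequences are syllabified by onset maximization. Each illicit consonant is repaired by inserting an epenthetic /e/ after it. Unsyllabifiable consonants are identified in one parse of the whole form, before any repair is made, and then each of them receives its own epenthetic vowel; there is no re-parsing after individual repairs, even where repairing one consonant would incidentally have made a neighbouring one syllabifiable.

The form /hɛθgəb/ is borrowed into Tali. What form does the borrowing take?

Syllabifying with onset maximization leaves /θ/, /b/ stranded (only a nasal (/m/, /n/, or /ŋ/) is licensed in coda position; onsets are limited to one consonant).
Epenthesis after each stranded consonant: /θ/ → /θe/, /b/ → /be/.

hɛθegəbe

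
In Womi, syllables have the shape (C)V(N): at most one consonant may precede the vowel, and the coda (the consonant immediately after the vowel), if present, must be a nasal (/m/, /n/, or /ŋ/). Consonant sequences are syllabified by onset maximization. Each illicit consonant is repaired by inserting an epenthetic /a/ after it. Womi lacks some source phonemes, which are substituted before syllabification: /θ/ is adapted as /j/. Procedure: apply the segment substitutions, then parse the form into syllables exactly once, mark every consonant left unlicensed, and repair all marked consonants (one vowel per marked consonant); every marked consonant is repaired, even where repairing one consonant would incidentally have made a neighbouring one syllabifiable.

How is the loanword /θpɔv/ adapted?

japɔva

Substitution: /θ/ → /j/, giving /jpɔv/.
Syllabifying with onset maximization leaves /j/, /v/ stranded (only a nasal (/m/, /n/, or /ŋ/) is licensed in coda position; onsets are limited to one consonant).
Each unlicensed consonant becomes the onset of a new syllable: /j/ → /ja/, /v/ → /va/.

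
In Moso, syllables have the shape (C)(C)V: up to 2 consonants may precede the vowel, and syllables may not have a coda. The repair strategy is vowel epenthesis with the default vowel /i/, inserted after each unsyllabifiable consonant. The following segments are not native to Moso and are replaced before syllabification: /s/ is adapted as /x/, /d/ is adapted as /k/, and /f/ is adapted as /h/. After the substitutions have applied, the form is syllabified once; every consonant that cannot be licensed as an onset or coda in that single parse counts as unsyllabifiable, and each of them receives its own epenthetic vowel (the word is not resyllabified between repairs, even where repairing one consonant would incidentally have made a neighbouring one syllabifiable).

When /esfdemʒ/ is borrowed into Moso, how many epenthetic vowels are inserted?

3

After substitution the input is /exhkemʒ/.
The unsyllabifiable consonants are /x/, /m/, /ʒ/; each receives one epenthetic vowel.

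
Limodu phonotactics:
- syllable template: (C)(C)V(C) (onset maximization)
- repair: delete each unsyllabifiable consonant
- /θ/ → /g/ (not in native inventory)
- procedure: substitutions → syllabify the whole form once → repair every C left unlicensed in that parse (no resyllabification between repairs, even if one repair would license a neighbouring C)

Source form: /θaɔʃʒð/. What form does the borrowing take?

Substitution: /θ/ → /g/, giving /gaɔʃʒð/.
Syllabifying with onset maximization leaves /ʒ/, /ð/ stranded (at most one coda consonant is licensed; onsets may contain at most 2 consonants).
Deletion applies to /ʒ/, /ð/.

gaɔʃ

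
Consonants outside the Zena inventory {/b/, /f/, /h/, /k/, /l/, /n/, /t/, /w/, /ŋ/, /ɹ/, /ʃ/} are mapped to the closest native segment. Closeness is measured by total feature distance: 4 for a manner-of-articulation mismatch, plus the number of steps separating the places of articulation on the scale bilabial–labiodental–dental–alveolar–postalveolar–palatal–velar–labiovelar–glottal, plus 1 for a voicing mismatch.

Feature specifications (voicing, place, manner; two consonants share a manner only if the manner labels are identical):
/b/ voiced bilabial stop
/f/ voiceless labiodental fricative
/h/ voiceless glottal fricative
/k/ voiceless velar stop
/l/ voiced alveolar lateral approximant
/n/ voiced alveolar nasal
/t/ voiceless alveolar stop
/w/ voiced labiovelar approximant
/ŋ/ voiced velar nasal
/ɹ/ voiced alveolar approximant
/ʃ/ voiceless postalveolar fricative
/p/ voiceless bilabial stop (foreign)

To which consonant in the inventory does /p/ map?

/b/ is closest: same manner (stop), place distance 0 (bilabial→bilabial), voicing differs (+1); total 1. Next closest is /t/ at distance 3.

b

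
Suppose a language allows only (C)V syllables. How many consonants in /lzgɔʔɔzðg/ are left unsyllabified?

5

The consonants /l/, /z/, /z/, /ð/, /g/ cannot be parsed into a legal (C)V syllable (no codas are permitted; onsets are limited to one consonant).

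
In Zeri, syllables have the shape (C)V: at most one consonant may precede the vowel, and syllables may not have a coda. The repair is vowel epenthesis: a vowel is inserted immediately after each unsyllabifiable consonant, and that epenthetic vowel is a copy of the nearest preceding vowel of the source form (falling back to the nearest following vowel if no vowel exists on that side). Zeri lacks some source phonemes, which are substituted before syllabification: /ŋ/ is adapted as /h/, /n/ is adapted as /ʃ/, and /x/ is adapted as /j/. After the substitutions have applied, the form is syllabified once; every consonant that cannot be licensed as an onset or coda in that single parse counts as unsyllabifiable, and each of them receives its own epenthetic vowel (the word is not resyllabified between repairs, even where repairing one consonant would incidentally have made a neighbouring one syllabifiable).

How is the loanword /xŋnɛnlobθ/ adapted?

Substitution: /x/ → /j/, /ŋ/ → /h/, /n/ → /ʃ/, giving /jhʃɛʃlobθ/.
Under (C)V, the unsyllabifiable consonants are /j/, /h/, /ʃ/, /b/, /θ/ (no codas are permitted; onsets are limited to one consonant).
Each unlicensed consonant becomes the onset of a new syllable: /j/ → /jɛ/, /h/ → /hɛ/, /ʃ/ → /ʃɛ/, /b/ → /bo/, /θ/ → /θo/.

jɛhɛʃɛʃɛloboθo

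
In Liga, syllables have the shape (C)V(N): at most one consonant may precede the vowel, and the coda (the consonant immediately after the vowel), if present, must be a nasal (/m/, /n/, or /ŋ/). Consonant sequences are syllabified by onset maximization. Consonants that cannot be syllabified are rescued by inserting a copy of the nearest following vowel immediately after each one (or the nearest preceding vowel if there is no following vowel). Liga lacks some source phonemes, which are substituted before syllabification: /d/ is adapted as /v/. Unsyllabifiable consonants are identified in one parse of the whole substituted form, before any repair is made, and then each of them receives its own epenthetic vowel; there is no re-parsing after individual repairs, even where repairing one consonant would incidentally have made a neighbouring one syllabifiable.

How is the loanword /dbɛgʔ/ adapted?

Substitution: /d/ → /v/, giving /vbɛgʔ/.
The consonants /v/, /g/, /ʔ/ cannot be parsed into a legal (C)V(N) syllable (only a nasal (/m/, /n/, or /ŋ/) is licensed in coda position; onsets are limited to one consonant).
Each unlicensed consonant becomes the onset of a new syllable: /v/ → /vɛ/, /g/ → /gɛ/, /ʔ/ → /ʔɛ/.

vɛbɛgɛʔɛ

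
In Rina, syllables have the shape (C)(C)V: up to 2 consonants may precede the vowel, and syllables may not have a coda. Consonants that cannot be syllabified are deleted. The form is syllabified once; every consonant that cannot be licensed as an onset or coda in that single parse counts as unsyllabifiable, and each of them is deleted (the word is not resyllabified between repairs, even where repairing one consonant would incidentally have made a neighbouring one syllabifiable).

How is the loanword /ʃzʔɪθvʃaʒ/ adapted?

zʔɪvʃa

The consonants /ʃ/, /θ/, /ʒ/ cannot be parsed into a legal (C)(C)V syllable (no codas are permitted; onsets may contain at most 2 consonants).
Deletion applies to /ʃ/, /θ/, /ʒ/.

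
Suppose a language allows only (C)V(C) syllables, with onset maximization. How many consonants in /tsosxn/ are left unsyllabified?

3

Under (C)V(C), the unsyllabifiable consonants are /t/, /x/, /n/ (at most one coda consonant is licensed; onsets are limited to one consonant).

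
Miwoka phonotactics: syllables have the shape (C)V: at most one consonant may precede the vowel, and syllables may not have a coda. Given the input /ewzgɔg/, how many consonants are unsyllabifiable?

3

Syllabifying with onset maximization leaves /w/, /z/, /g/ stranded (no codas are permitted; onsets are limited to one consonant).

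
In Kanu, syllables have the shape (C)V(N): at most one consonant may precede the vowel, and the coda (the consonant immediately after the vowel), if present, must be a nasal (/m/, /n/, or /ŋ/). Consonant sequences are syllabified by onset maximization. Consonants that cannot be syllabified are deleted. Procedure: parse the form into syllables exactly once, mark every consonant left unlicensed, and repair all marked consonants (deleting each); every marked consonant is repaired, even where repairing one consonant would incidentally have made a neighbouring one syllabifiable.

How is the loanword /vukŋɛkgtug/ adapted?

vuŋɛtu

The consonants /k/, /k/, /g/, /g/ cannot be parsed into a legal (C)V(N) syllable (only a nasal (/m/, /n/, or /ŋ/) is licensed in coda position; onsets are limited to one consonant).
Deletion applies to /k/, /k/, /g/, /g/.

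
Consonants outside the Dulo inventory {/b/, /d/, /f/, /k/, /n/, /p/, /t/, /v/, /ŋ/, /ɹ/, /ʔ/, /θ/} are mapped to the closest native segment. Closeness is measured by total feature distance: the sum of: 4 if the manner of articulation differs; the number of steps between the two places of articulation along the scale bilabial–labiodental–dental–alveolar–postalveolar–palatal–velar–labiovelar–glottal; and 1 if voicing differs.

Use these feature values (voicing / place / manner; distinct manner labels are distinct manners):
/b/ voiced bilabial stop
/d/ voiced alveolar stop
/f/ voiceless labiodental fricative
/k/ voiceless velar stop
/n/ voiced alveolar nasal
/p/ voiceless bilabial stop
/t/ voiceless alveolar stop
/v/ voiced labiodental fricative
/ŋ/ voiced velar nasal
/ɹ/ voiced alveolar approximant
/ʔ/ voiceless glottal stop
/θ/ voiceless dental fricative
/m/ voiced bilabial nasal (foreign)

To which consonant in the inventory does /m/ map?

n

/n/ is closest: same manner (nasal), place distance 3 (bilabial→alveolar), same voicing; total 3. Next closest is /b/ at distance 4.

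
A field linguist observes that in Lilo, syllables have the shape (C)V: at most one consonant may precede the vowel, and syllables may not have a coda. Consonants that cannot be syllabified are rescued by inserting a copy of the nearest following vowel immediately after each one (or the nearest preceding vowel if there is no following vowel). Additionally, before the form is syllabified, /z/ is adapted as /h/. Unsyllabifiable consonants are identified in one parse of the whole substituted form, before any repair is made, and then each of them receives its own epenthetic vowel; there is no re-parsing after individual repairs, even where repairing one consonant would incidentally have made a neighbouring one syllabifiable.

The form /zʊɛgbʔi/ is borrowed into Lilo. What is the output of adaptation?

Substitution: /z/ → /h/, giving /hʊɛgbʔi/.
Under (C)V, the unsyllabifiable consonants are /g/, /b/ (no codas are permitted; onsets are limited to one consonant).
Epenthesis after each stranded consonant: /g/ → /gi/, /b/ → /bi/.

hʊɛgibiʔi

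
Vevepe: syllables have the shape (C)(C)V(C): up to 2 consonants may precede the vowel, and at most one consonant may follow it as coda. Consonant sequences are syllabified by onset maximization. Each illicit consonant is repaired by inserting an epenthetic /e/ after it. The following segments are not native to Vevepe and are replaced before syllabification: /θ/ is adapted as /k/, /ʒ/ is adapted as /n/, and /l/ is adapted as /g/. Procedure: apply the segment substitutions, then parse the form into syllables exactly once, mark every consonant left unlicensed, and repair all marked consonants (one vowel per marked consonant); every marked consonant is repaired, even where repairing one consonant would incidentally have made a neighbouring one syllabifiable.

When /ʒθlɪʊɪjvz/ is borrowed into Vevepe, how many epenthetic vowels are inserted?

3

After substitution the input is /nkgɪʊɪjvz/.
The unsyllabifiable consonants are /n/, /v/, /z/; each receives one epenthetic vowel.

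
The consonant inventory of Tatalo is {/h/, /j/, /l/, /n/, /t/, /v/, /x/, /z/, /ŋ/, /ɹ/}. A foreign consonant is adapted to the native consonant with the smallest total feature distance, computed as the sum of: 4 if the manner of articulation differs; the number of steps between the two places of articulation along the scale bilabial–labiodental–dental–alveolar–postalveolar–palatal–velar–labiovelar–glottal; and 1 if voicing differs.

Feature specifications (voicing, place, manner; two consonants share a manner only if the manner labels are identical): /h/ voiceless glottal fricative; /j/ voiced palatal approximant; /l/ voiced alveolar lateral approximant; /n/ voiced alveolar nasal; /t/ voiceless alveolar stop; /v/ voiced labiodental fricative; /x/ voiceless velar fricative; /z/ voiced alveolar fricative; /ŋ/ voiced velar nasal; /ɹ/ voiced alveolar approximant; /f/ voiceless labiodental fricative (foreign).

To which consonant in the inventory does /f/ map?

/v/ is closest: same manner (fricative), place distance 0 (labiodental→labiodental), voicing differs (+1); total 1. Next closest is /z/ at distance 3.

v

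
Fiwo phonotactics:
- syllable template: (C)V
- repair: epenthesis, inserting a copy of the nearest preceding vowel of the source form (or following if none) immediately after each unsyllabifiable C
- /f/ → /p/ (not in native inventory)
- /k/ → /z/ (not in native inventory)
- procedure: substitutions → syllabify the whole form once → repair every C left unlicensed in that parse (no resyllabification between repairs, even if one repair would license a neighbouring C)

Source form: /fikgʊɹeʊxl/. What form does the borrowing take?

Substitution: /f/ → /p/, /k/ → /z/, giving /pizgʊɹeʊxl/.
The consonants /z/, /x/, /l/ cannot be parsed into a legal (C)V syllable (no codas are permitted; onsets are limited to one consonant).
Epenthesis after each stranded consonant: /z/ → /zi/, /x/ → /xʊ/, /l/ → /lʊ/.

pizigʊɹeʊxʊlʊ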